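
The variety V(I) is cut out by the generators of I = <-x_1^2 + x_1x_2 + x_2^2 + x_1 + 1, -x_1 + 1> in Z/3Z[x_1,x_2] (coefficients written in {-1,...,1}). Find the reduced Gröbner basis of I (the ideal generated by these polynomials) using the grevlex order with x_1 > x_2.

This is the nonlinear analogue of row-reducing a linear system.

f_1 = -x_1^2 + x_1x_2 + x_2^2 + x_1 + 1, LT = x_1^2.
f_2 = -x_1 + 1, LT = x_1.

S(f_1,f_2): lcm = x_1^2. S = -x_1x_2 - x_2^2 - 1.
  leading term x_1x_2: subtract (x_2)·f_2 from -x_1x_2 - x_2^2 - 1 → -x_2^2 - x_2 - 1
  leading term x_2^2: no divisor's leading term divides it; move -x_2^2 to the remainder.
  leading term x_2: no divisor's leading term divides it; move -x_2 to the remainder.
  leading term 1: no divisor's leading term divides it; move -1 to the remainder.
  remainder -x_2^2 - x_2 - 1 ≠ 0; add g_3 = -x_2^2 - x_2 - 1 to the basis.

S(f_1,g_3): leading monomials are coprime, so the S-polynomial reduces to 0 (Buchberger's first criterion).
S(f_2,g_3): leading monomials are coprime, so the S-polynomial reduces to 0 (Buchberger's first criterion).
Every S-polynomial of the final basis reduces to 0, so we have a Gröbner basis.
Inter-reduce: drop elements whose leading term is divisible by another's, tail-reduce, and make monic.

G = {x_2^2 + x_2 + 1, x_1 - 1}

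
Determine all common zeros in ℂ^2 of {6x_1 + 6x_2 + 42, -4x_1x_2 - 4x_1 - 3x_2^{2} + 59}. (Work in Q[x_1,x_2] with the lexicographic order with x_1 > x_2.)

{(22, -29), (-4, -3)}

Compute a lex Gröbner basis by Buchberger's algorithm.
f_1 = 6x_1 + 6x_2 + 42, LT = x_1.
f_2 = -4x_1x_2 - 4x_1 - 3x_2^{2} + 59, LT = x_1x_2.

S(f_1,f_2): lcm = x_1x_2. S = -x_1 + \tfrac{1}{4}x_2^{2} + 7x_2 + \tfrac{59}{4}.
  leading term x_1: subtract (-\tfrac{1}{6})·f_1 from -x_1 + \tfrac{1}{4}x_2^{2} + 7x_2 + \tfrac{59}{4} → \tfrac{1}{4}x_2^{2} + 8x_2 + \tfrac{87}{4}
  leading term x_2^{2}: no divisor's leading term divides it; move \tfrac{1}{4}x_2^{2} to the remainder.
  leading term x_2: no divisor's leading term divides it; move 8x_2 to the remainder.
  leading term 1: no divisor's leading term divides it; move \tfrac{87}{4} to the remainder.
  remainder \tfrac{1}{4}x_2^{2} + 8x_2 + \tfrac{87}{4} ≠ 0; add h_3 = \tfrac{1}{4}x_2^{2} + 8x_2 + \tfrac{87}{4} to the basis.

S(f_1,h_3): leading monomials are coprime, so the S-polynomial reduces to 0 (Buchberger's first criterion).
S(f_2,h_3): lcm = x_1x_2^{2}. S = -31x_1x_2 - 87x_1 + \tfrac{3}{4}x_2^{3} - \tfrac{59}{4}x_2.
  leading term x_1x_2: subtract (-\tfrac{31}{6}x_2)·f_1 from -31x_1x_2 - 87x_1 + \tfrac{3}{4}x_2^{3} - \tfrac{59}{4}x_2 → -87x_1 + \tfrac{3}{4}x_2^{3} + 31x_2^{2} + \tfrac{809}{4}x_2
  leading term x_1: subtract (-\tfrac{29}{2})·f_1 from -87x_1 + \tfrac{3}{4}x_2^{3} + 31x_2^{2} + \tfrac{809}{4}x_2 → \tfrac{3}{4}x_2^{3} + 31x_2^{2} + \tfrac{1157}{4}x_2 + 609
  leading term x_2^{3}: subtract (3x_2)·h_3 from \tfrac{3}{4}x_2^{3} + 31x_2^{2} + \tfrac{1157}{4}x_2 + 609 → 7x_2^{2} + 224x_2 + 609
  leading term x_2^{2}: subtract (28)·h_3 from 7x_2^{2} + 224x_2 + 609 → 0
  remainder 0.

Every S-polynomial of the final basis reduces to 0, so we have a Gröbner basis.
Inter-reduce: drop elements whose leading term is divisible by another's, tail-reduce, and make monic.
Reduced Gröbner basis: {x_1 + x_2 + 7, x_2^{2} + 32x_2 + 87}.

A lex Gröbner basis eliminates variables successively. Here x_2^{2} + 32x_2 + 87 depends only on x_2, with roots {-29, -3}; lifting each root through the earlier basis elements recovers the full solutions.
  x_2 = -29: the earlier basis element becomes x_1 - 22 = 0, giving x_1 = 22 — point (22, -29).
  x_2 = -3: the earlier basis element becomes x_1 + 4 = 0, giving x_1 = -4 — point (-4, -3).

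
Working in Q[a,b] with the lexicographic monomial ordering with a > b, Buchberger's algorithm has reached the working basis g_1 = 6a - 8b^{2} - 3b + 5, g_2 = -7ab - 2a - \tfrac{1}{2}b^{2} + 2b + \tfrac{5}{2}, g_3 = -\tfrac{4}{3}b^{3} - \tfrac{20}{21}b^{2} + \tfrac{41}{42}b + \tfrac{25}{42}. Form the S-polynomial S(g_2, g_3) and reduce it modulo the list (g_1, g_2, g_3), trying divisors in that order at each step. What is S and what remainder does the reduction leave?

lcm(LM(g_2), LM(g_3)) = ab^{3}.
S = (lcm/LT(g_2))·g_2 − (lcm/LT(g_3))·g_3 = -\tfrac{3}{7}ab^{2} + \tfrac{41}{56}ab + \tfrac{25}{56}a + \tfrac{1}{14}b^{4} - \tfrac{2}{7}b^{3} - \tfrac{5}{14}b^{2}.
Reduce S modulo (g_1, g_2, g_3) in that order:
  leading term ab^{2}: subtract (-\tfrac{1}{14}b^{2})·g_1 from -\tfrac{3}{7}ab^{2} + \tfrac{41}{56}ab + \tfrac{25}{56}a + \tfrac{1}{14}b^{4} - \tfrac{2}{7}b^{3} - \tfrac{5}{14}b^{2} → \tfrac{41}{56}ab + \tfrac{25}{56}a - \tfrac{1}{2}b^{4} - \tfrac{1}{2}b^{3}
  leading term ab: subtract (\tfrac{41}{336}b)·g_1 from \tfrac{41}{56}ab + \tfrac{25}{56}a - \tfrac{1}{2}b^{4} - \tfrac{1}{2}b^{3} → \tfrac{25}{56}a - \tfrac{1}{2}b^{4} + \tfrac{10}{21}b^{3} + \tfrac{41}{112}b^{2} - \tfrac{205}{336}b
  leading term a: subtract (\tfrac{25}{336})·g_1 from \tfrac{25}{56}a - \tfrac{1}{2}b^{4} + \tfrac{10}{21}b^{3} + \tfrac{41}{112}b^{2} - \tfrac{205}{336}b → -\tfrac{1}{2}b^{4} + \tfrac{10}{21}b^{3} + \tfrac{323}{336}b^{2} - \tfrac{65}{168}b - \tfrac{125}{336}
  leading term b^{4}: subtract (\tfrac{3}{8}b)·g_3 from -\tfrac{1}{2}b^{4} + \tfrac{10}{21}b^{3} + \tfrac{323}{336}b^{2} - \tfrac{65}{168}b - \tfrac{125}{336} → \tfrac{5}{6}b^{3} + \tfrac{25}{42}b^{2} - \tfrac{205}{336}b - \tfrac{125}{336}
  leading term b^{3}: subtract (-\tfrac{5}{8})·g_3 from \tfrac{5}{6}b^{3} + \tfrac{25}{42}b^{2} - \tfrac{205}{336}b - \tfrac{125}{336} → 0
The remainder is 0, so this S-polynomial contributes no new basis element.

S(g_2, g_3) = -\tfrac{3}{7}ab^{2} + \tfrac{41}{56}ab + \tfrac{25}{56}a + \tfrac{1}{14}b^{4} - \tfrac{2}{7}b^{3} - \tfrac{5}{14}b^{2}; remainder on division = 0.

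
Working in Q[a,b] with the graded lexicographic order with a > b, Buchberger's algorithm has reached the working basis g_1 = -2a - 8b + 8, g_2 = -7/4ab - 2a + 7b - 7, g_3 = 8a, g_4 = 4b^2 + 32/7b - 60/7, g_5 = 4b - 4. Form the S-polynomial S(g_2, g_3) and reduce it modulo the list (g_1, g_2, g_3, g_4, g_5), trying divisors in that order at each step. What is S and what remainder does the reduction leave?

lcm(LM(g_2), LM(g_3)) = ab.
S = (lcm/LT(g_2))·g_2 − (lcm/LT(g_3))·g_3 = 8/7a - 4b + 4.
Reduce S modulo (g_1, g_2, g_3, g_4, g_5) in that order:
  leading term a: subtract (-4/7)·g_1 from 8/7a - 4b + 4 → -60/7b + 60/7
  leading term b: subtract (-15/7)·g_5 from -60/7b + 60/7 → 0
The remainder is 0, so this S-polynomial contributes no new basis element.

S(g_2, g_3) = 8/7a - 4b + 4; remainder on division = 0.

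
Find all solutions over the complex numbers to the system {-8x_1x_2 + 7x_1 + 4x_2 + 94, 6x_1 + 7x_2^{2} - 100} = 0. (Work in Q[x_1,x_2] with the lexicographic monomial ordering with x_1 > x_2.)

Compute a lex Gröbner basis by Buchberger's algorithm.
f_1 = -8x_1x_2 + 7x_1 + 4x_2 + 94, LT = x_1x_2.
f_2 = 6x_1 + 7x_2^{2} - 100, LT = x_1.

S(f_1,f_2): lcm = x_1x_2. S = -\tfrac{7}{8}x_1 - \tfrac{7}{6}x_2^{3} + \tfrac{97}{6}x_2 - \tfrac{47}{4}.
  leading term x_1: subtract (-\tfrac{7}{48})·f_2 from -\tfrac{7}{8}x_1 - \tfrac{7}{6}x_2^{3} + \tfrac{97}{6}x_2 - \tfrac{47}{4} → -\tfrac{7}{6}x_2^{3} + \tfrac{49}{48}x_2^{2} + \tfrac{97}{6}x_2 - \tfrac{79}{3}
  leading term x_2^{3}: no divisor's leading term divides it; move -\tfrac{7}{6}x_2^{3} to the remainder.
  leading term x_2^{2}: no divisor's leading term divides it; move \tfrac{49}{48}x_2^{2} to the remainder.
  leading term x_2: no divisor's leading term divides it; move \tfrac{97}{6}x_2 to the remainder.
  leading term 1: no divisor's leading term divides it; move -\tfrac{79}{3} to the remainder.
  remainder -\tfrac{7}{6}x_2^{3} + \tfrac{49}{48}x_2^{2} + \tfrac{97}{6}x_2 - \tfrac{79}{3} ≠ 0; add h_3 = -\tfrac{7}{6}x_2^{3} + \tfrac{49}{48}x_2^{2} + \tfrac{97}{6}x_2 - \tfrac{79}{3} to the basis.

The other S-polynomials (S(f_1,h_3), S(f_2,h_3)) all reduce to 0 modulo the current basis, so we have a Gröbner basis.
Inter-reduce: drop elements whose leading term is divisible by another's, tail-reduce, and make monic.
Reduced Gröbner basis: {x_1 + \tfrac{7}{6}x_2^{2} - \tfrac{50}{3}, x_2^{3} - \tfrac{7}{8}x_2^{2} - \tfrac{97}{7}x_2 + \tfrac{158}{7}}.

Since the basis is lex-ordered, x_2^{3} - \tfrac{7}{8}x_2^{2} - \tfrac{97}{7}x_2 + \tfrac{158}{7} is univariate in x_2. Its roots are {-4, 39/16 - sqrt(3745)/112, sqrt(3745)/112 + 39/16}. Back-substituting each root into the other basis elements fixes the other coordinates.
  x_2 = -4: the earlier basis element becomes x_1 + 2 = 0, giving x_1 = -2 — point (-2, -4).
  x_2 = 39/16 - sqrt(3745)/112: the earlier basis element becomes x_1 - 2403/256 - 13*sqrt(3745)/256 = 0, giving x_1 = 13*sqrt(3745)/256 + 2403/256 — point (13*sqrt(3745)/256 + 2403/256, 39/16 - sqrt(3745)/112).
  x_2 = sqrt(3745)/112 + 39/16: the earlier basis element becomes x_1 - 2403/256 + 13*sqrt(3745)/256 = 0, giving x_1 = 2403/256 - 13*sqrt(3745)/256 — point (2403/256 - 13*sqrt(3745)/256, sqrt(3745)/112 + 39/16).
This is the nonlinear analogue of row-reducing a linear system.

{(-2, -4), (13*sqrt(3745)/256 + 2403/256, 39/16 - sqrt(3745)/112), (2403/256 - 13*sqrt(3745)/256, sqrt(3745)/112 + 39/16)}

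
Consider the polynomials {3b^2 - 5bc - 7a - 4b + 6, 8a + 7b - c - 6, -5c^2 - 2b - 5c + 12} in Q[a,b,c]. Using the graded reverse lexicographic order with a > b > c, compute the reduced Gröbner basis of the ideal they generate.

Buchberger's algorithm terminates because the ascending chain of leading-term ideals stabilizes.

f_1 = 3b^2 - 5bc - 7a - 4b + 6, LT = b^2.
f_2 = 8a + 7b - c - 6, LT = a.
f_3 = -5c^2 - 2b - 5c + 12, LT = c^2.

The S-polynomials (S(f_1,f_2), S(f_1,f_3), S(f_2,f_3)) all reduce to 0 modulo the current basis, so we have a Gröbner basis.

G = {b^2 - 5/3bc + 17/24b - 7/24c + 1/4, c^2 + 2/5b + c - 12/5, a + 7/8b - 1/8c - 3/4}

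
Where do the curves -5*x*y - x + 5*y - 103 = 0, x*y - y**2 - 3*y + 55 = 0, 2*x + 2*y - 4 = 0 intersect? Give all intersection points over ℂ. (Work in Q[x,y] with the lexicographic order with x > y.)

{(-3, 5)}

Compute a lex Gröbner basis by Buchberger's algorithm.
f_1 = -5*x*y - x + 5*y - 103, LT = x*y.
f_2 = x*y - y**2 - 3*y + 55, LT = x*y.
f_3 = 2*x + 2*y - 4, LT = x.

S(f_1,f_2): lcm = x*y. S = 1/5*x + y**2 + 2*y - 172/5.
  leading term x: subtract (1/10)·f_3 from 1/5*x + y**2 + 2*y - 172/5 → y**2 + 9/5*y - 34
  leading term y**2: no divisor's leading term divides it; move y**2 to the remainder.
  leading term y: no divisor's leading term divides it; move 9/5*y to the remainder.
  leading term 1: no divisor's leading term divides it; move -34 to the remainder.
  remainder y**2 + 9/5*y - 34 ≠ 0; add h_4 = y**2 + 9/5*y - 34 to the basis.

S(f_1,f_3): lcm = x*y. S = 1/5*x - y**2 + y + 103/5.
  leading term x: subtract (1/10)·f_3 from 1/5*x - y**2 + y + 103/5 → -y**2 + 4/5*y + 21
  leading term y**2: subtract (-1)·h_4 from -y**2 + 4/5*y + 21 → 13/5*y - 13
  leading term y: no divisor's leading term divides it; move 13/5*y to the remainder.
  leading term 1: no divisor's leading term divides it; move -13 to the remainder.
  remainder 13/5*y - 13 ≠ 0; add h_5 = 13/5*y - 13 to the basis.

The other S-polynomials (S(f_2,f_3), S(f_1,h_4), S(f_2,h_4), S(f_3,h_4), S(f_1,h_5), S(f_2,h_5), S(f_3,h_5), S(h_4,h_5)) all reduce to 0 modulo the current basis, so we have a Gröbner basis.
Inter-reduce: drop elements whose leading term is divisible by another's, tail-reduce, and make monic.
Reduced Gröbner basis: {x + 3, y - 5}.

Since the basis is lex-ordered, y - 5 is univariate in y. Its roots are {5}. Back-substituting each root into the other basis elements fixes the other coordinates.
  y = 5: the earlier basis element becomes x + 3 = 0, giving x = -3 — point (-3, 5).
Check: every point annihilates each of the original generators.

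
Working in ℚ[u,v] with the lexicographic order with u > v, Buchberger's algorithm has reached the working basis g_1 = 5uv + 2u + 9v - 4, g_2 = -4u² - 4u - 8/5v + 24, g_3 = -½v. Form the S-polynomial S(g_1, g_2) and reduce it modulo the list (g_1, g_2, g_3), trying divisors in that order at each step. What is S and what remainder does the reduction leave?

S(g_1, g_2) = ⅖u² + ⅘uv - ⅘u - ⅖v² + 6v; remainder on division = -38/25u + 76/25.

lcm(LM(g_1), LM(g_2)) = u²v.
S = (lcm/LT(g_1))·g_1 − (lcm/LT(g_2))·g_2 = ⅖u² + ⅘uv - ⅘u - ⅖v² + 6v.
Reduce S modulo (g_1, g_2, g_3) in that order:
  leading term u²: subtract (-1/10)·g_2 from ⅖u² + ⅘uv - ⅘u - ⅖v² + 6v → ⅘uv - 6/5u - ⅖v² + 146/25v + 12/5
  leading term uv: subtract (4/25)·g_1 from ⅘uv - 6/5u - ⅖v² + 146/25v + 12/5 → -38/25u - ⅖v² + 22/5v + 76/25
  leading term u: no divisor's leading term divides it; move -38/25u to the remainder.
  leading term v²: subtract (⅘v)·g_3 from -⅖v² + 22/5v + 76/25 → 22/5v + 76/25
  leading term v: subtract (-44/5)·g_3 from 22/5v + 76/25 → 76/25
  leading term 1: no divisor's leading term divides it; move 76/25 to the remainder.
The remainder -38/25u + 76/25 is nonzero, so it would be added as the next basis element.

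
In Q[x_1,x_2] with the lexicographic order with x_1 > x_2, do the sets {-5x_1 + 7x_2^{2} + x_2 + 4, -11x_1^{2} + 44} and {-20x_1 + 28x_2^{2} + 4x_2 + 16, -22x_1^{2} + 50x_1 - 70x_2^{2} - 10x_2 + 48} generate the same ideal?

Since reduced Gröbner bases are canonical representatives of ideals under a given ordering, it suffices to compute and compare them.
Buchberger on the first generating set:
f_1 = -5x_1 + 7x_2^{2} + x_2 + 4, LT = x_1.
f_2 = -11x_1^{2} + 44, LT = x_1^{2}.

S(f_1,f_2): lcm = x_1^{2}. S = -\tfrac{7}{5}x_1x_2^{2} - \tfrac{1}{5}x_1x_2 - \tfrac{4}{5}x_1 + 4.
  leading term x_1x_2^{2}: subtract (\tfrac{7}{25}x_2^{2})·f_1 from -\tfrac{7}{5}x_1x_2^{2} - \tfrac{1}{5}x_1x_2 - \tfrac{4}{5}x_1 + 4 → -\tfrac{1}{5}x_1x_2 - \tfrac{4}{5}x_1 - \tfrac{49}{25}x_2^{4} - \tfrac{7}{25}x_2^{3} - \tfrac{28}{25}x_2^{2} + 4
  leading term x_1x_2: subtract (\tfrac{1}{25}x_2)·f_1 from -\tfrac{1}{5}x_1x_2 - \tfrac{4}{5}x_1 - \tfrac{49}{25}x_2^{4} - \tfrac{7}{25}x_2^{3} - \tfrac{28}{25}x_2^{2} + 4 → -\tfrac{4}{5}x_1 - \tfrac{49}{25}x_2^{4} - \tfrac{14}{25}x_2^{3} - \tfrac{29}{25}x_2^{2} - \tfrac{4}{25}x_2 + 4
  leading term x_1: subtract (\tfrac{4}{25})·f_1 from -\tfrac{4}{5}x_1 - \tfrac{49}{25}x_2^{4} - \tfrac{14}{25}x_2^{3} - \tfrac{29}{25}x_2^{2} - \tfrac{4}{25}x_2 + 4 → -\tfrac{49}{25}x_2^{4} - \tfrac{14}{25}x_2^{3} - \tfrac{57}{25}x_2^{2} - \tfrac{8}{25}x_2 + \tfrac{84}{25}
  leading term x_2^{4}: no divisor's leading term divides it; move -\tfrac{49}{25}x_2^{4} to the remainder.
  leading term x_2^{3}: no divisor's leading term divides it; move -\tfrac{14}{25}x_2^{3} to the remainder.
  leading term x_2^{2}: no divisor's leading term divides it; move -\tfrac{57}{25}x_2^{2} to the remainder.
  leading term x_2: no divisor's leading term divides it; move -\tfrac{8}{25}x_2 to the remainder.
  leading term 1: no divisor's leading term divides it; move \tfrac{84}{25} to the remainder.
  remainder -\tfrac{49}{25}x_2^{4} - \tfrac{14}{25}x_2^{3} - \tfrac{57}{25}x_2^{2} - \tfrac{8}{25}x_2 + \tfrac{84}{25} ≠ 0; add g_3 = -\tfrac{49}{25}x_2^{4} - \tfrac{14}{25}x_2^{3} - \tfrac{57}{25}x_2^{2} - \tfrac{8}{25}x_2 + \tfrac{84}{25} to the basis.

The other S-polynomials (S(f_1,g_3), S(f_2,g_3)) all reduce to 0 modulo the current basis, so we have a Gröbner basis.
Inter-reduce: drop elements whose leading term is divisible by another's, tail-reduce, and make monic.
Reduced Gröbner basis: {x_1 - \tfrac{7}{5}x_2^{2} - \tfrac{1}{5}x_2 - \tfrac{4}{5}, x_2^{4} + \tfrac{2}{7}x_2^{3} + \tfrac{57}{49}x_2^{2} + \tfrac{8}{49}x_2 - \tfrac{12}{7}}.

Buchberger on the second generating set:
h_1 = -20x_1 + 28x_2^{2} + 4x_2 + 16, LT = x_1.
h_2 = -22x_1^{2} + 50x_1 - 70x_2^{2} - 10x_2 + 48, LT = x_1^{2}.

S(h_1,h_2): lcm = x_1^{2}. S = -\tfrac{7}{5}x_1x_2^{2} - \tfrac{1}{5}x_1x_2 + \tfrac{81}{55}x_1 - \tfrac{35}{11}x_2^{2} - \tfrac{5}{11}x_2 + \tfrac{24}{11}.
  leading term x_1x_2^{2}: subtract (\tfrac{7}{100}x_2^{2})·h_1 from -\tfrac{7}{5}x_1x_2^{2} - \tfrac{1}{5}x_1x_2 + \tfrac{81}{55}x_1 - \tfrac{35}{11}x_2^{2} - \tfrac{5}{11}x_2 + \tfrac{24}{11} → -\tfrac{1}{5}x_1x_2 + \tfrac{81}{55}x_1 - \tfrac{49}{25}x_2^{4} - \tfrac{7}{25}x_2^{3} - \tfrac{1183}{275}x_2^{2} - \tfrac{5}{11}x_2 + \tfrac{24}{11}
  leading term x_1x_2: subtract (\tfrac{1}{100}x_2)·h_1 from -\tfrac{1}{5}x_1x_2 + \tfrac{81}{55}x_1 - \tfrac{49}{25}x_2^{4} - \tfrac{7}{25}x_2^{3} - \tfrac{1183}{275}x_2^{2} - \tfrac{5}{11}x_2 + \tfrac{24}{11} → \tfrac{81}{55}x_1 - \tfrac{49}{25}x_2^{4} - \tfrac{14}{25}x_2^{3} - \tfrac{1194}{275}x_2^{2} - \tfrac{169}{275}x_2 + \tfrac{24}{11}
  leading term x_1: subtract (-\tfrac{81}{1100})·h_1 from \tfrac{81}{55}x_1 - \tfrac{49}{25}x_2^{4} - \tfrac{14}{25}x_2^{3} - \tfrac{1194}{275}x_2^{2} - \tfrac{169}{275}x_2 + \tfrac{24}{11} → -\tfrac{49}{25}x_2^{4} - \tfrac{14}{25}x_2^{3} - \tfrac{57}{25}x_2^{2} - \tfrac{8}{25}x_2 + \tfrac{84}{25}
  leading term x_2^{4}: no divisor's leading term divides it; move -\tfrac{49}{25}x_2^{4} to the remainder.
  leading term x_2^{3}: no divisor's leading term divides it; move -\tfrac{14}{25}x_2^{3} to the remainder.
  leading term x_2^{2}: no divisor's leading term divides it; move -\tfrac{57}{25}x_2^{2} to the remainder.
  leading term x_2: no divisor's leading term divides it; move -\tfrac{8}{25}x_2 to the remainder.
  leading term 1: no divisor's leading term divides it; move \tfrac{84}{25} to the remainder.
  remainder -\tfrac{49}{25}x_2^{4} - \tfrac{14}{25}x_2^{3} - \tfrac{57}{25}x_2^{2} - \tfrac{8}{25}x_2 + \tfrac{84}{25} ≠ 0; add k_3 = -\tfrac{49}{25}x_2^{4} - \tfrac{14}{25}x_2^{3} - \tfrac{57}{25}x_2^{2} - \tfrac{8}{25}x_2 + \tfrac{84}{25} to the basis.

The other S-polynomials (S(h_1,k_3), S(h_2,k_3)) all reduce to 0 modulo the current basis, so we have a Gröbner basis.
Inter-reduce: drop elements whose leading term is divisible by another's, tail-reduce, and make monic.
Reduced Gröbner basis: {x_1 - \tfrac{7}{5}x_2^{2} - \tfrac{1}{5}x_2 - \tfrac{4}{5}, x_2^{4} + \tfrac{2}{7}x_2^{3} + \tfrac{57}{49}x_2^{2} + \tfrac{8}{49}x_2 - \tfrac{12}{7}}.

Same reduced basis, so the two generating sets span the same ideal.
The same test decides containment: I ⊆ J iff every generator of I reduces to 0 modulo a Gröbner basis of J.

Yes, the ideals are equal.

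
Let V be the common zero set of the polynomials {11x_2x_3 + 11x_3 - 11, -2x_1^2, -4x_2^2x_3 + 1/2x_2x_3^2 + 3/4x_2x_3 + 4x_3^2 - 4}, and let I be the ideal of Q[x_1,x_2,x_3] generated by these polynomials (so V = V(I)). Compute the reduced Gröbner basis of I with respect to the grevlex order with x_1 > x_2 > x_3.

G = {x_1^2, x_2^2 + 13/16x_2 - 7/8x_3 + 7/8, x_2x_3 + x_3 - 1, x_3^2 - 8/7x_2 - 17/14x_3 + 3/14}

f_1 = 11x_2x_3 + 11x_3 - 11, LT = x_2x_3.
f_2 = -2x_1^2, LT = x_1^2.
f_3 = -4x_2^2x_3 + 1/2x_2x_3^2 + 3/4x_2x_3 + 4x_3^2 - 4, LT = x_2^2x_3.

S(f_1,f_3): lcm = x_2^2x_3. S = 1/8x_2x_3^2 + 19/16x_2x_3 + x_3^2 - x_2 - 1.
  reduce S modulo (f_1, f_2, f_3):
  remainder 7/8x_3^2 - x_2 - 17/16x_3 + 3/16 ≠ 0; add g_4 = 7/8x_3^2 - x_2 - 17/16x_3 + 3/16 to the basis.

S(f_1,g_4): lcm = x_2x_3^2. S = 8/7x_2^2 + 17/14x_2x_3 + x_3^2 - 3/14x_2 - x_3.
  reduce S modulo (f_1, f_2, f_3, g_4):
  remainder 8/7x_2^2 + 13/14x_2 - x_3 + 1 ≠ 0; add g_5 = 8/7x_2^2 + 13/14x_2 - x_3 + 1 to the basis.

The other S-polynomials (S(f_1,f_2), S(f_2,f_3), S(f_2,g_4), S(f_3,g_4), S(f_1,g_5), S(f_2,g_5), S(f_3,g_5), S(g_4,g_5)) all reduce to 0 modulo the current basis, so we have a Gröbner basis.
Inter-reduce: drop elements whose leading term is divisible by another's, tail-reduce, and make monic.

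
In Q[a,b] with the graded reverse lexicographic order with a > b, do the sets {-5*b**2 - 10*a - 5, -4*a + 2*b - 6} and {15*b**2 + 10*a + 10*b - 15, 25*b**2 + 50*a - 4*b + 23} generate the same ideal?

No, the ideals differ.

Two ideals are equal iff their reduced Gröbner bases coincide (the reduced basis is unique for a fixed ordering).
Buchberger on the first generating set:
f_1 = -5*b**2 - 10*a - 5, LT = b**2.
f_2 = -4*a + 2*b - 6, LT = a.

The S-polynomials (S(f_1,f_2)) all reduce to 0 modulo the current basis, so we have a Gröbner basis.
Inter-reduce: drop elements whose leading term is divisible by another's, tail-reduce, and make monic.
Reduced Gröbner basis: {b**2 + b - 2, a - 1/2*b + 3/2}.

Buchberger on the second generating set:
h_1 = 15*b**2 + 10*a + 10*b - 15, LT = b**2.
h_2 = 25*b**2 + 50*a - 4*b + 23, LT = b**2.

S(h_1,h_2): lcm = b**2. S = -4/3*a + 62/75*b - 48/25.
  leading term a: no divisor's leading term divides it; move -4/3*a to the remainder.
  leading term b: no divisor's leading term divides it; move 62/75*b to the remainder.
  leading term 1: no divisor's leading term divides it; move -48/25 to the remainder.
  remainder -4/3*a + 62/75*b - 48/25 ≠ 0; add k_3 = -4/3*a + 62/75*b - 48/25 to the basis.

The other S-polynomials (S(h_1,k_3), S(h_2,k_3)) all reduce to 0 modulo the current basis, so we have a Gröbner basis.
Inter-reduce: drop elements whose leading term is divisible by another's, tail-reduce, and make monic.
Reduced Gröbner basis: {b**2 + 27/25*b - 49/25, a - 31/50*b + 36/25}.

Since the reduced bases disagree, the two ideals are not the same.
The same test decides containment: I ⊆ J iff every generator of I reduces to 0 modulo a Gröbner basis of J.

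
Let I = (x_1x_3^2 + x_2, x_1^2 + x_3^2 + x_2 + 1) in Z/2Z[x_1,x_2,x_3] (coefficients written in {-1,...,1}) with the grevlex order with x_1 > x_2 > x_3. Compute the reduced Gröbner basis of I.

G = {x_3^4 + x_2x_3^2 + x_1x_2 + x_3^2, x_1x_3^2 + x_2, x_1^2 + x_3^2 + x_2 + 1}

f_1 = x_1x_3^2 + x_2, LT = x_1x_3^2.
f_2 = x_1^2 + x_3^2 + x_2 + 1, LT = x_1^2.

S(f_1,f_2): lcm = x_1^2x_3^2. S = x_3^4 + x_2x_3^2 + x_1x_2 + x_3^2.
  reduce S modulo (f_1, f_2):
  remainder x_3^4 + x_2x_3^2 + x_1x_2 + x_3^2 ≠ 0; add g_3 = x_3^4 + x_2x_3^2 + x_1x_2 + x_3^2 to the basis.

The other S-polynomials (S(f_1,g_3), S(f_2,g_3)) all reduce to 0 modulo the current basis, so we have a Gröbner basis.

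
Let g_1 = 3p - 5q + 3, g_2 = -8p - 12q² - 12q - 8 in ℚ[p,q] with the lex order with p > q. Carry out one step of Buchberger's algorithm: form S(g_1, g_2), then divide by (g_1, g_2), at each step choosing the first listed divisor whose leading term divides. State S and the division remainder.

S(g_1, g_2) = -3/2q² - 19/6q; remainder on division = -3/2q² - 19/6q.

lcm(LM(g_1), LM(g_2)) = p.
S = (lcm/LT(g_1))·g_1 − (lcm/LT(g_2))·g_2 = -3/2q² - 19/6q.
Reduce S modulo (g_1, g_2) in that order:
  leading term q²: no divisor's leading term divides it; move -3/2q² to the remainder.
  leading term q: no divisor's leading term divides it; move -19/6q to the remainder.
The remainder -3/2q² - 19/6q is nonzero, so it would be added as the next basis element.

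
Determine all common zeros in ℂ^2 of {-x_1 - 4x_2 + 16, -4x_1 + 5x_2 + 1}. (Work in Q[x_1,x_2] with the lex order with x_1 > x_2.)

Compute a lex Gröbner basis by Buchberger's algorithm.
f_1 = -x_1 - 4x_2 + 16, LT = x_1.
f_2 = -4x_1 + 5x_2 + 1, LT = x_1.

S(f_1,f_2): lcm = x_1. S = 21/4x_2 - 63/4.
  leading term x_2: no divisor's leading term divides it; move 21/4x_2 to the remainder.
  leading term 1: no divisor's leading term divides it; move -63/4 to the remainder.
  remainder 21/4x_2 - 63/4 ≠ 0; add h_3 = 21/4x_2 - 63/4 to the basis.

The other S-polynomials (S(f_1,h_3), S(f_2,h_3)) all reduce to 0 modulo the current basis, so we have a Gröbner basis.
Inter-reduce: drop elements whose leading term is divisible by another's, tail-reduce, and make monic.
Reduced Gröbner basis: {x_1 - 4, x_2 - 3}.

The lex basis is triangular: the last element involves only x_2. Solving x_2 - 3 = 0 gives x_2 ∈ {3}; substituting each value into the earlier elements determines the remaining variables.
  x_2 = 3: the earlier basis element becomes x_1 - 4 = 0, giving x_1 = 4 — point (4, 3).
Each listed point satisfies every original equation (direct substitution).

{(4, 3)}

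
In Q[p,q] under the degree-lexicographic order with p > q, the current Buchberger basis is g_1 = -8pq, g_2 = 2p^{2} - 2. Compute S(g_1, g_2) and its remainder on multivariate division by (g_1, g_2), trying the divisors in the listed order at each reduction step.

lcm(LM(g_1), LM(g_2)) = p^{2}q.
S = (lcm/LT(g_1))·g_1 − (lcm/LT(g_2))·g_2 = q.
Reduce S modulo (g_1, g_2) in that order:
  leading term q: no divisor's leading term divides it; move q to the remainder.
The remainder q is nonzero, so it would be added as the next basis element.

S(g_1, g_2) = q; remainder on division = q.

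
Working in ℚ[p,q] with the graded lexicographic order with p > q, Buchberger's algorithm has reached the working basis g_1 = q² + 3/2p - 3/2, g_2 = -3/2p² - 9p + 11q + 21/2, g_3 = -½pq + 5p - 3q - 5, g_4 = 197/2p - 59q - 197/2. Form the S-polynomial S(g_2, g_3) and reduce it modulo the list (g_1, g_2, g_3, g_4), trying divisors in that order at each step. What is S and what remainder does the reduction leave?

S(g_2, g_3) = 10p² - 22/3q² - 10p - 7q; remainder on division = 18317/591q.

lcm(LM(g_2), LM(g_3)) = p²q.
S = (lcm/LT(g_2))·g_2 − (lcm/LT(g_3))·g_3 = 10p² - 22/3q² - 10p - 7q.
Reduce S modulo (g_1, g_2, g_3, g_4) in that order:
  leading term p²: subtract (-20/3)·g_2 from 10p² - 22/3q² - 10p - 7q → -22/3q² - 70p + 199/3q + 70
  leading term q²: subtract (-22/3)·g_1 from -22/3q² - 70p + 199/3q + 70 → -59p + 199/3q + 59
  leading term p: subtract (-118/197)·g_4 from -59p + 199/3q + 59 → 18317/591q
  leading term q: no divisor's leading term divides it; move 18317/591q to the remainder.
The remainder 18317/591q is nonzero, so it would be added as the next basis element.
This is the inner loop of Buchberger's algorithm — each nonzero remainder becomes a new basis element.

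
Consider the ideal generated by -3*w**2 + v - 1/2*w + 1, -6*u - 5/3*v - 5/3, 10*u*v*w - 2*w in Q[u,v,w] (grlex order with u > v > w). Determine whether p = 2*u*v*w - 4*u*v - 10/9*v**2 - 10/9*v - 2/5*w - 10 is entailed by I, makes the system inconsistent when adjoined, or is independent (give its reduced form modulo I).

First compute the reduced Gröbner basis of I by Buchberger's algorithm.
f_1 = -3*w**2 + v - 1/2*w + 1, LT = w**2.
f_2 = -6*u - 5/3*v - 5/3, LT = u.
f_3 = 10*u*v*w - 2*w, LT = u*v*w.

S(f_1,f_3): lcm = u*v*w**2. S = -1/3*u*v**2 + 1/6*u*v*w - 1/3*u*v + 1/5*w**2.
  reduce S modulo (f_1, f_2, f_3):
  remainder 5/54*v**3 - 5/108*v**2*w + 5/27*v**2 - 5/108*v*w + 43/270*v - 1/30*w + 1/15 ≠ 0; add h_4 = 5/54*v**3 - 5/108*v**2*w + 5/27*v**2 - 5/108*v*w + 43/270*v - 1/30*w + 1/15 to the basis.

S(f_2,f_3): lcm = u*v*w. S = 5/18*v**2*w + 5/18*v*w + 1/5*w.
  reduce S modulo (f_1, f_2, f_3, h_4):
  remainder 5/18*v**2*w + 5/18*v*w + 1/5*w ≠ 0; add h_5 = 5/18*v**2*w + 5/18*v*w + 1/5*w to the basis.

The other S-polynomials (S(f_1,f_2), S(f_1,h_4), S(f_2,h_4), S(f_3,h_4), S(f_1,h_5), S(f_2,h_5), S(f_3,h_5), S(h_4,h_5)) all reduce to 0 modulo the current basis, so we have a Gröbner basis.
Inter-reduce: drop elements whose leading term is divisible by another's, tail-reduce, and make monic.
Reduced Gröbner basis: {v**3 + 2*v**2 + 43/25*v + 18/25, v**2*w + v*w + 18/25*w, w**2 - 1/3*v + 1/6*w - 1/3, u + 5/18*v + 5/18}.
Label its elements g_1 = v**3 + 2*v**2 + 43/25*v + 18/25, g_2 = v**2*w + v*w + 18/25*w, g_3 = w**2 - 1/3*v + 1/6*w - 1/3, g_4 = u + 5/18*v + 5/18.

Reduce p = 2*u*v*w - 4*u*v - 10/9*v**2 - 10/9*v - 2/5*w - 10 modulo G:
  leading term u*v*w: subtract (2*v*w)·g_4 from 2*u*v*w - 4*u*v - 10/9*v**2 - 10/9*v - 2/5*w - 10 → -5/9*v**2*w - 4*u*v - 10/9*v**2 - 5/9*v*w - 10/9*v - 2/5*w - 10
  leading term v**2*w: subtract (-5/9)·g_2 from -5/9*v**2*w - 4*u*v - 10/9*v**2 - 5/9*v*w - 10/9*v - 2/5*w - 10 → -4*u*v - 10/9*v**2 - 10/9*v - 10
  leading term u*v: subtract (-4*v)·g_4 from -4*u*v - 10/9*v**2 - 10/9*v - 10 → -10
  leading term 1: no divisor's leading term divides it; move -10 to the remainder.
  normal form = -10.
The normal form is nonzero, so p ∉ I. Since p minus its normal form lies in I, I + (p) = I + (r) where r = -10; decide whether this ideal is the whole ring.
Here r = -10 is a nonzero constant, hence a unit: 1 ∈ I + (p), the Gröbner basis of I + (p) is {1}, and the enlarged system has no common solution — adjoining p is inconsistent.

Adjoining 2*u*v*w - 4*u*v - 10/9*v**2 - 10/9*v - 2/5*w - 10 makes the ideal the whole ring: the system is inconsistent.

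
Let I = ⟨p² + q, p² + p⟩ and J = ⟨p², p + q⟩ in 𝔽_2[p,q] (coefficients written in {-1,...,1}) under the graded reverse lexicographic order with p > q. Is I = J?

No, the ideals differ.

Two ideals are equal iff their reduced Gröbner bases coincide (the reduced basis is unique for a fixed ordering).
Buchberger on the first generating set:
f_1 = p² + q, LT = p².
f_2 = p² + p, LT = p².

S(f_1,f_2): lcm = p². S = p + q.
  leading term p: no divisor's leading term divides it; move p to the remainder.
  leading term q: no divisor's leading term divides it; move q to the remainder.
  remainder p + q ≠ 0; add g_3 = p + q to the basis.

S(f_1,g_3): lcm = p². S = pq + q.
  leading term pq: subtract (q)·g_3 from pq + q → q² + q
  leading term q²: no divisor's leading term divides it; move q² to the remainder.
  leading term q: no divisor's leading term divides it; move q to the remainder.
  remainder q² + q ≠ 0; add g_4 = q² + q to the basis.

The other S-polynomials (S(f_2,g_3), S(f_1,g_4), S(f_2,g_4), S(g_3,g_4)) all reduce to 0 modulo the current basis, so we have a Gröbner basis.
Inter-reduce: drop elements whose leading term is divisible by another's, tail-reduce, and make monic.
Reduced Gröbner basis: {q² + q, p + q}.

Buchberger on the second generating set:
h_1 = p², LT = p².
h_2 = p + q, LT = p.

S(h_1,h_2): lcm = p². S = pq.
  leading term pq: subtract (q)·h_2 from pq → q²
  leading term q²: no divisor's leading term divides it; move q² to the remainder.
  remainder q² ≠ 0; add k_3 = q² to the basis.

The other S-polynomials (S(h_1,k_3), S(h_2,k_3)) all reduce to 0 modulo the current basis, so we have a Gröbner basis.
Inter-reduce: drop elements whose leading term is divisible by another's, tail-reduce, and make monic.
Reduced Gröbner basis: {q², p + q}.

These differ, so the ideals are not equal.
The choice of monomial ordering does not affect the verdict — as long as both bases are computed under the same ordering, their equality decides ideal equality.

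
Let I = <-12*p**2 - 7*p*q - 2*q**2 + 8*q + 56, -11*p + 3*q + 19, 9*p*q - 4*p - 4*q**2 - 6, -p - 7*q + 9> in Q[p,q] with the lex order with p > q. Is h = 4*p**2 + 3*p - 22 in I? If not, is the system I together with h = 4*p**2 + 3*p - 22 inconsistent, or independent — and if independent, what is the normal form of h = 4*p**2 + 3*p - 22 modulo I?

First compute the reduced Gröbner basis of I by Buchberger's algorithm.
f_1 = -12*p**2 - 7*p*q - 2*q**2 + 8*q + 56, LT = p**2.
f_2 = -11*p + 3*q + 19, LT = p.
f_3 = 9*p*q - 4*p - 4*q**2 - 6, LT = p*q.
f_4 = -p - 7*q + 9, LT = p.

S(f_1,f_2): lcm = p**2. S = 113/132*p*q + 19/11*p + 1/6*q**2 - 2/3*q - 14/3.
  leading term p*q: subtract (-113/1452*q)·f_2 from 113/132*p*q + 19/11*p + 1/6*q**2 - 2/3*q - 14/3 → 19/11*p + 581/1452*q**2 + 393/484*q - 14/3
  leading term p: subtract (-19/121)·f_2 from 19/11*p + 581/1452*q**2 + 393/484*q - 14/3 → 581/1452*q**2 + 621/484*q - 611/363
  leading term q**2: no divisor's leading term divides it; move 581/1452*q**2 to the remainder.
  leading term q: no divisor's leading term divides it; move 621/484*q to the remainder.
  leading term 1: no divisor's leading term divides it; move -611/363 to the remainder.
  remainder 581/1452*q**2 + 621/484*q - 611/363 ≠ 0; add k_5 = 581/1452*q**2 + 621/484*q - 611/363 to the basis.

S(f_1,f_3): lcm = p**2*q. S = 4/9*p**2 + 37/36*p*q**2 + 2/3*p + 1/6*q**3 - 2/3*q**2 - 14/3*q.
  leading term p**2: subtract (-1/27)·f_1 from 4/9*p**2 + 37/36*p*q**2 + 2/3*p + 1/6*q**3 - 2/3*q**2 - 14/3*q → 37/36*p*q**2 - 7/27*p*q + 2/3*p + 1/6*q**3 - 20/27*q**2 - 118/27*q + 56/27
  leading term p*q**2: subtract (-37/396*q**2)·f_2 from 37/36*p*q**2 - 7/27*p*q + 2/3*p + 1/6*q**3 - 20/27*q**2 - 118/27*q + 56/27 → -7/27*p*q + 2/3*p + 59/132*q**3 + 1229/1188*q**2 - 118/27*q + 56/27
  leading term p*q: subtract (7/297*q)·f_2 from -7/27*p*q + 2/3*p + 59/132*q**3 + 1229/1188*q**2 - 118/27*q + 56/27 → 2/3*p + 59/132*q**3 + 1145/1188*q**2 - 53/11*q + 56/27
  leading term p: subtract (-2/33)·f_2 from 2/3*p + 59/132*q**3 + 1145/1188*q**2 - 53/11*q + 56/27 → 59/132*q**3 + 1145/1188*q**2 - 51/11*q + 958/297
  leading term q**3: subtract (649/581*q)·k_5 from 59/132*q**3 + 1145/1188*q**2 - 51/11*q + 958/297 → -81002/172557*q**2 - 4804/1743*q + 958/297
  leading term q**2: subtract (-3564088/3038049)·k_5 from -81002/172557*q**2 - 4804/1743*q + 958/297 → -13934950/11139513*q + 13934950/11139513
  leading term q: no divisor's leading term divides it; move -13934950/11139513*q to the remainder.
  leading term 1: no divisor's leading term divides it; move 13934950/11139513 to the remainder.
  remainder -13934950/11139513*q + 13934950/11139513 ≠ 0; add k_6 = -13934950/11139513*q + 13934950/11139513 to the basis.

The other S-polynomials (S(f_1,f_4), S(f_2,f_3), S(f_2,f_4), S(f_3,f_4), S(f_1,k_5), S(f_2,k_5), S(f_3,k_5), S(f_4,k_5), S(f_1,k_6), S(f_2,k_6), S(f_3,k_6), S(f_4,k_6), S(k_5,k_6)) all reduce to 0 modulo the current basis, so we have a Gröbner basis.
Inter-reduce: drop elements whose leading term is divisible by another's, tail-reduce, and make monic.
Reduced Gröbner basis: {p - 2, q - 1}.
Label its elements g_1 = p - 2, g_2 = q - 1.

Reduce h = 4*p**2 + 3*p - 22 modulo G:
  leading term p**2: subtract (4*p)·g_1 from 4*p**2 + 3*p - 22 → 11*p - 22
  leading term p: subtract (11)·g_1 from 11*p - 22 → 0
  normal form = 0.
Since the normal form is 0, h ∈ I.

4*p**2 + 3*p - 22 lies in I (it reduces to 0).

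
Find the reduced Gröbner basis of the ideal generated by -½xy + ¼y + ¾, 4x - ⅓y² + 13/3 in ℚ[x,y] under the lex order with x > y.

G = {x - 1/12y² + 13/12, y³ - 19y - 18}

f_1 = -½xy + ¼y + ¾, LT = xy.
f_2 = 4x - ⅓y² + 13/3, LT = x.

S(f_1,f_2): lcm = xy. S = 1/12y³ - 19/12y - 3/2.
  reduce S modulo (f_1, f_2):
  remainder 1/12y³ - 19/12y - 3/2 ≠ 0; add g_3 = 1/12y³ - 19/12y - 3/2 to the basis.

The other S-polynomials (S(f_1,g_3), S(f_2,g_3)) all reduce to 0 modulo the current basis, so we have a Gröbner basis.
Inter-reduce: drop elements whose leading term is divisible by another's, tail-reduce, and make monic.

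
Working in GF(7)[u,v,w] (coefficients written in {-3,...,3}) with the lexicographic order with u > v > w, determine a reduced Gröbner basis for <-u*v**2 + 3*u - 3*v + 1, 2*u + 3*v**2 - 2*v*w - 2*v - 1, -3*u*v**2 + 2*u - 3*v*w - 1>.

G = {u - 2*w**2 + 3*w + 3, v - w**3 + w**2 + 3*w - 3, w**4 + 3*w**3 - 2*w - 3}

f_1 = -u*v**2 + 3*u - 3*v + 1, LT = u*v**2.
f_2 = 2*u + 3*v**2 - 2*v*w - 2*v - 1, LT = u.
f_3 = -3*u*v**2 + 2*u - 3*v*w - 1, LT = u*v**2.

S(f_1,f_2): lcm = u*v**2. S = -3*u + 2*v**4 + v**3*w + v**3 - 3*v**2 + 3*v - 1.
  leading term u: subtract (2)·f_2 from -3*u + 2*v**4 + v**3*w + v**3 - 3*v**2 + 3*v - 1 → 2*v**4 + v**3*w + v**3 - 2*v**2 - 3*v*w + 1
  leading term v**4: no divisor's leading term divides it; move 2*v**4 to the remainder.
  leading term v**3*w: no divisor's leading term divides it; move v**3*w to the remainder.
  leading term v**3: no divisor's leading term divides it; move v**3 to the remainder.
  leading term v**2: no divisor's leading term divides it; move -2*v**2 to the remainder.
  leading term v*w: no divisor's leading term divides it; move -3*v*w to the remainder.
  leading term 1: no divisor's leading term divides it; move 1 to the remainder.
  remainder 2*v**4 + v**3*w + v**3 - 2*v**2 - 3*v*w + 1 ≠ 0; add g_4 = 2*v**4 + v**3*w + v**3 - 2*v**2 - 3*v*w + 1 to the basis.

S(f_1,f_3): lcm = u*v**2. S = -v*w + 3*v + 1.
  leading term v*w: no divisor's leading term divides it; move -v*w to the remainder.
  leading term v: no divisor's leading term divides it; move 3*v to the remainder.
  leading term 1: no divisor's leading term divides it; move 1 to the remainder.
  remainder -v*w + 3*v + 1 ≠ 0; add g_5 = -v*w + 3*v + 1 to the basis.

S(f_1,g_5): lcm = u*v**2*w. S = 3*u*v**2 + u*v - 3*u*w + 3*v*w - w.
  leading term u*v**2: subtract (-3)·f_1 from 3*u*v**2 + u*v - 3*u*w + 3*v*w - w → u*v - 3*u*w + 2*u + 3*v*w - 2*v - w + 3
  leading term u*v: subtract (-3*v)·f_2 from u*v - 3*u*w + 2*u + 3*v*w - 2*v - w + 3 → -3*u*w + 2*u + 2*v**3 + v**2*w + v**2 + 3*v*w + 2*v - w + 3
  leading term u*w: subtract (2*w)·f_2 from -3*u*w + 2*u + 2*v**3 + v**2*w + v**2 + 3*v*w + 2*v - w + 3 → 2*u + 2*v**3 + 2*v**2*w + v**2 - 3*v*w**2 + 2*v + w + 3
  leading term u: subtract (1)·f_2 from 2*u + 2*v**3 + 2*v**2*w + v**2 - 3*v*w**2 + 2*v + w + 3 → 2*v**3 + 2*v**2*w - 2*v**2 - 3*v*w**2 + 2*v*w - 3*v + w - 3
  leading term v**3: no divisor's leading term divides it; move 2*v**3 to the remainder.
  leading term v**2*w: subtract (-2*v)·g_5 from 2*v**2*w - 2*v**2 - 3*v*w**2 + 2*v*w - 3*v + w - 3 → -3*v**2 - 3*v*w**2 + 2*v*w - v + w - 3
  leading term v**2: no divisor's leading term divides it; move -3*v**2 to the remainder.
  leading term v*w**2: subtract (3*w)·g_5 from -3*v*w**2 + 2*v*w - v + w - 3 → -v - 2*w - 3
  leading term v: no divisor's leading term divides it; move -v to the remainder.
  leading term w: no divisor's leading term divides it; move -2*w to the remainder.
  leading term 1: no divisor's leading term divides it; move -3 to the remainder.
  remainder 2*v**3 - 3*v**2 - v - 2*w - 3 ≠ 0; add g_6 = 2*v**3 - 3*v**2 - v - 2*w - 3 to the basis.

S(g_5,g_6): lcm = v**3*w. S = -3*v**3 - 2*v**2*w - v**2 - 3*v*w + w**2 - 2*w.
  leading term v**3: subtract (2)·g_6 from -3*v**3 - 2*v**2*w - v**2 - 3*v*w + w**2 - 2*w → -2*v**2*w - 2*v**2 - 3*v*w + 2*v + w**2 + 2*w - 1
  leading term v**2*w: subtract (2*v)·g_5 from -2*v**2*w - 2*v**2 - 3*v*w + 2*v + w**2 + 2*w - 1 → -v**2 - 3*v*w + w**2 + 2*w - 1
  leading term v**2: no divisor's leading term divides it; move -v**2 to the remainder.
  leading term v*w: subtract (3)·g_5 from -3*v*w + w**2 + 2*w - 1 → -2*v + w**2 + 2*w + 3
  leading term v: no divisor's leading term divides it; move -2*v to the remainder.
  leading term w**2: no divisor's leading term divides it; move w**2 to the remainder.
  leading term w: no divisor's leading term divides it; move 2*w to the remainder.
  leading term 1: no divisor's leading term divides it; move 3 to the remainder.
  remainder -v**2 - 2*v + w**2 + 2*w + 3 ≠ 0; add g_7 = -v**2 - 2*v + w**2 + 2*w + 3 to the basis.

S(g_5,g_7): lcm = v**2*w. S = -3*v**2 - 2*v*w - v + w**3 + 2*w**2 + 3*w.
  leading term v**2: subtract (3)·g_7 from -3*v**2 - 2*v*w - v + w**3 + 2*w**2 + 3*w → -2*v*w - 2*v + w**3 - w**2 - 3*w - 2
  leading term v*w: subtract (2)·g_5 from -2*v*w - 2*v + w**3 - w**2 - 3*w - 2 → -v + w**3 - w**2 - 3*w + 3
  leading term v: no divisor's leading term divides it; move -v to the remainder.
  leading term w**3: no divisor's leading term divides it; move w**3 to the remainder.
  leading term w**2: no divisor's leading term divides it; move -w**2 to the remainder.
  leading term w: no divisor's leading term divides it; move -3*w to the remainder.
  leading term 1: no divisor's leading term divides it; move 3 to the remainder.
  remainder -v + w**3 - w**2 - 3*w + 3 ≠ 0; add g_8 = -v + w**3 - w**2 - 3*w + 3 to the basis.

S(g_5,g_8): lcm = v*w. S = -3*v + w**4 - w**3 - 3*w**2 + 3*w - 1.
  leading term v: subtract (3)·g_8 from -3*v + w**4 - w**3 - 3*w**2 + 3*w - 1 → w**4 + 3*w**3 - 2*w - 3
  leading term w**4: no divisor's leading term divides it; move w**4 to the remainder.
  leading term w**3: no divisor's leading term divides it; move 3*w**3 to the remainder.
  leading term w: no divisor's leading term divides it; move -2*w to the remainder.
  leading term 1: no divisor's leading term divides it; move -3 to the remainder.
  remainder w**4 + 3*w**3 - 2*w - 3 ≠ 0; add g_9 = w**4 + 3*w**3 - 2*w - 3 to the basis.

The other S-polynomials (S(f_2,f_3), S(f_1,g_4), S(f_2,g_4), S(f_3,g_4), S(f_2,g_5), S(f_3,g_5), S(g_4,g_5), S(f_1,g_6), S(f_2,g_6), S(f_3,g_6), S(g_4,g_6), S(f_1,g_7), S(f_2,g_7), S(f_3,g_7), S(g_4,g_7), S(g_6,g_7), S(f_1,g_8), S(f_2,g_8), S(f_3,g_8), S(g_4,g_8), S(g_6,g_8), S(g_7,g_8), S(f_1,g_9), S(f_2,g_9), S(f_3,g_9), S(g_4,g_9), S(g_5,g_9), S(g_6,g_9), S(g_7,g_9), S(g_8,g_9)) all reduce to 0 modulo the current basis, so we have a Gröbner basis.
Inter-reduce: drop elements whose leading term is divisible by another's, tail-reduce, and make monic.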